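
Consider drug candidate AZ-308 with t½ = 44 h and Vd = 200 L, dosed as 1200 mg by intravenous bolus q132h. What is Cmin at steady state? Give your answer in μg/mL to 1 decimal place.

τ = 132 h = 3 half-lives, so f = (1/2)^3 = 0.125.
Accumulation ratio R = 1/(1 − f) = 1/0.875 = 8/7.
Single-dose peak C₀ = D/Vd = 1200/200 = 6 μg/mL.
Steady-state peak Cmax,ss = C₀·R = 6 × 8/7 ≈ 6.857 μg/mL.
Steady-state trough Cmin,ss = Cmax,ss·f ≈ 6.857 × 0.125 ≈ 0.857 μg/mL.

0.9 μg/mL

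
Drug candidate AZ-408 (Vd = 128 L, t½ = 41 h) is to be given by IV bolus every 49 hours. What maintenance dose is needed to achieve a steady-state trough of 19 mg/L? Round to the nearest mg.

3136 mg

τ/t½ = 49/41 ≈ 1.1951, so f = (1/2)^(49/41) ≈ 0.436750.
Cmin,ss = (D/Vd)·f/(1−f), so D = Cmin,ss·Vd·(1−f)/f.
D = 19 × 128 × (1−f)/f ≈ 19 × 128 × 1.28964 ≈ 3136.40 mg.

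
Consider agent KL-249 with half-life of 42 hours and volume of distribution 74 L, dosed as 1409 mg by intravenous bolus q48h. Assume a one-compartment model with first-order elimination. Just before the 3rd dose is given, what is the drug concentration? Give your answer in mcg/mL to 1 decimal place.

f = (1/2)^(τ/t½) = (1/2)^(48/42) ≈ 0.4529.
C₀ = D/Vd = 1409/74 ≈ 19.041 mcg/mL.
Before the 3rd dose, 2 doses have been given. Superposition: Cmin = C₀·(f + f²).
≈ 19.041 × (0.4529 + 0.2051) ≈ 19.041 × 0.6580 ≈ 12.529 mcg/mL.

12.5 mcg/mL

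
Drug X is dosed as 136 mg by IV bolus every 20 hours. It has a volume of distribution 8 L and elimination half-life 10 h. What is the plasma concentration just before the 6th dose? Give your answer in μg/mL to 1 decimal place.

f = (1/2)^(τ/t½) = (1/2)^(20/10) ≈ 0.2500.
C₀ = D/Vd = 136/8 ≈ 17.000 μg/mL.
Before the 6th dose, 5 doses have been given. Superposition: Cmin = C₀·(f + f² + … + f^5).
≈ 17.000 × (0.2500 + 0.0625 + 0.0156 + 0.0039 + 0.0010) ≈ 17.000 × 0.3330 ≈ 5.661 μg/mL.

5.7 μg/mL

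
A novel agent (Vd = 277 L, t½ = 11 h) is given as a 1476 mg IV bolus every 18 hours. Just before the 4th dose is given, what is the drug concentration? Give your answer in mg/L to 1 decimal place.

2.4 mg/L

f = (1/2)^(τ/t½) = (1/2)^(18/11) ≈ 0.3217.
C₀ = D/Vd = 1476/277 ≈ 5.329 mg/L.
Before the 4th dose, 3 doses have been given. Superposition: Cmin = C₀·(f + f² + … + f^3).
≈ 5.329 × (0.3217 + 0.1035 + 0.0333) ≈ 5.329 × 0.4585 ≈ 2.443 mg/L.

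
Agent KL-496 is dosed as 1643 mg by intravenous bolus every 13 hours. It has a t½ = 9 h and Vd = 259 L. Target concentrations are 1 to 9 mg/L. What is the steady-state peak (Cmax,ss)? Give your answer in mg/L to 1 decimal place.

10.0 mg/L

k = ln2/t½ = ln2/9 ≈ 0.077016 h⁻¹; fraction remaining f = e^(−kτ) = e^(−0.077016×13) ≈ 0.3674.
At steady state, accumulation factor R = 1/(1 − e^(−kτ)) ≈ 1.5808.
Each bolus raises the concentration by D/Vd = 1643/259 ≈ 6.344 mg/L.
Steady-state peak Cmax,ss = C₀·R ≈ 6.344 × 1.5808 ≈ 10.029 mg/L.
Peak 10.0 mg/L vs MTC 9 mg/L: exceeds toxic threshold.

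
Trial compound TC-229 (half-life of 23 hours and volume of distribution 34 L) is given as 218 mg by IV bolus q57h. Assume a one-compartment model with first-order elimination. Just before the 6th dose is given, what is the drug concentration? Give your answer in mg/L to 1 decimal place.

f = (1/2)^(τ/t½) = (1/2)^(57/23) ≈ 0.1795.
C₀ = D/Vd = 218/34 ≈ 6.412 mg/L.
Before the 6th dose, 5 doses have been given. Superposition: Cmin = C₀·(f + f² + … + f^5).
≈ 6.412 × (0.1795 + 0.0322 + 0.0058 + 0.0010 + 0.0002) ≈ 6.412 × 0.2187 ≈ 1.402 mg/L.

1.4 mg/L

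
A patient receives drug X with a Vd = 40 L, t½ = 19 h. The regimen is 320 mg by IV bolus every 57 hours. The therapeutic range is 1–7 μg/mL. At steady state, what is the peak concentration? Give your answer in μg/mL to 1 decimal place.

9.1 μg/mL

The dosing interval is 3 half-lives, so f = 2^(−3) = 0.125.
At steady state, R = 1/(1 − 0.125) = 8/7.
Single-dose peak C₀ = D/Vd = 320/40 = 8 μg/mL.
Steady-state peak Cmax,ss = C₀·R = 8 × 8/7 ≈ 9.143 μg/mL.
Peak 9.1 μg/mL vs MTC 7 μg/mL: exceeds toxic threshold.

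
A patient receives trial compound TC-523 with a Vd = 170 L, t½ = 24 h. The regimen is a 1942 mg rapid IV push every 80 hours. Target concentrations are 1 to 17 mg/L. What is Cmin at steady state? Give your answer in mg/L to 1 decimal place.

τ/t½ = 80/24 ≈ 3.3333, so fraction remaining f = (1/2)^(80/24) ≈ 0.0992.
At steady state, accumulation factor R = 1/(1 − e^(−kτ)) ≈ 1.1101.
Each bolus raises the concentration by D/Vd = 1942/170 ≈ 11.424 mg/L.
Steady-state peak Cmax,ss = C₀·R ≈ 11.424 × 1.1101 ≈ 12.682 mg/L.
One interval later, Cmin,ss = Cmax,ss·e^(−kτ) ≈ 12.682 × 0.0992 ≈ 1.258 mg/L.
Trough 1.3 mg/L vs MEC 1 mg/L: adequate.

1.3 mg/L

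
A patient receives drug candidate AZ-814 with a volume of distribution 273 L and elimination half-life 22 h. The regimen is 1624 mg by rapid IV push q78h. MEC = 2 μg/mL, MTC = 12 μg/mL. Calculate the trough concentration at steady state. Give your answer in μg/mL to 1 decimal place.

τ/t½ = 78/22 ≈ 3.5455, so fraction remaining f = (1/2)^(78/22) ≈ 0.0856.
Single-dose peak C₀ = D/Vd = 1624/273 ≈ 5.949 μg/mL.
Steady-state trough Cmin,ss = C₀·f/(1−f) ≈ 5.949 × 0.0856/0.9144 ≈ 0.557 μg/mL.
Trough 0.6 μg/mL vs MEC 2 μg/mL: subtherapeutic.

0.6 μg/mL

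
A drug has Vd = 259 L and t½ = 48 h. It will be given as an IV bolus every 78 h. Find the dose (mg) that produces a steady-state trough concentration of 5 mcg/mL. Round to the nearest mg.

2699 mg

τ/t½ = 78/48 ≈ 1.625, so f = (1/2)^(78/48) ≈ 0.324210.
Cmin,ss = (D/Vd)·f/(1−f), so D = Cmin,ss·Vd·(1−f)/f.
D = 5 × 259 × (1−f)/f ≈ 5 × 259 × 2.08442 ≈ 2699.32 mg.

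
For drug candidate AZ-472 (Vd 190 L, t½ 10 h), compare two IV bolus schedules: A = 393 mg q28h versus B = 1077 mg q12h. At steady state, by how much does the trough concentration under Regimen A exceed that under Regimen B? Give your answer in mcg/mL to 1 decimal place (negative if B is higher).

-4.0 mcg/mL

Regimen A: f = (1/2)^(28/10) ≈ 0.1436; Cmin,ss = (393/190)·f/(1−f) ≈ 0.347 mcg/mL.
Regimen B: f = (1/2)^(12/10) ≈ 0.4353; Cmin,ss = (1077/190)·f/(1−f) ≈ 4.370 mcg/mL.
Difference ≈ 0.347 − 4.370 ≈ -4.023 mcg/mL.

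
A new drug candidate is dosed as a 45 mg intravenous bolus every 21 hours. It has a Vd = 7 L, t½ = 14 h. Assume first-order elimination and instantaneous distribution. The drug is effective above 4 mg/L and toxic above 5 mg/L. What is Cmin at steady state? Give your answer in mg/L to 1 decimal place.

τ/t½ = 21/14 ≈ 1.5, so fraction remaining f = (1/2)^(21/14) ≈ 0.3536.
At steady state, accumulation factor R = 1/(1 − e^(−kτ)) ≈ 1.5470.
Each bolus raises the concentration by D/Vd = 45/7 ≈ 6.429 mg/L.
Cmax,ss = C₀/(1 − f) ≈ 6.429/0.6464 ≈ 9.946 mg/L.
One interval later, Cmin,ss = Cmax,ss·e^(−kτ) ≈ 9.946 × 0.3536 ≈ 3.517 mg/L.
Trough 3.5 mg/L vs MEC 4 mg/L: subtherapeutic.

3.5 mg/L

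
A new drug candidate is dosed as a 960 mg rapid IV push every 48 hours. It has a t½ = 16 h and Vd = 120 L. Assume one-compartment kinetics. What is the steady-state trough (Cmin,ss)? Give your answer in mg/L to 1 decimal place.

1.1 mg/L

τ = 48 h = 3 half-lives, so f = (1/2)^3 = 0.125.
Accumulation ratio R = 1/(1 − f) = 1/0.875 = 8/7.
Single-dose peak C₀ = D/Vd = 960/120 = 8 mg/L.
Steady-state peak Cmax,ss = C₀·R = 8 × 8/7 ≈ 9.143 mg/L.
Steady-state trough Cmin,ss = Cmax,ss·f ≈ 9.143 × 0.125 ≈ 1.143 mg/L.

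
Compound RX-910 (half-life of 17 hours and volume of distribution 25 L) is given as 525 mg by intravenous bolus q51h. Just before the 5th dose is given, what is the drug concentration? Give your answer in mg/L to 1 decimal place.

f = (1/2)^(τ/t½) = (1/2)^(51/17) ≈ 0.1250.
C₀ = D/Vd = 525/25 ≈ 21.000 mg/L.
Before the 5th dose, 4 doses have been given. Superposition: Cmin = C₀·(f + f² + … + f^4).
≈ 21.000 × (0.1250 + 0.0156 + 0.0020 + 0.0002) ≈ 21.000 × 0.1428 ≈ 2.999 mg/L.

3.0 mg/L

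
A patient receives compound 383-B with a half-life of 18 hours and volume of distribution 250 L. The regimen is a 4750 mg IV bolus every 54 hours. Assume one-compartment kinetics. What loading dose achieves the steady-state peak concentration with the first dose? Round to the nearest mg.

f = (1/2)^(54/18) ≈ 0.125000; accumulation ratio R = 1/(1−f) ≈ 1.14286.
Loading dose to hit Cmax,ss on first dose: D_load = D_maint·R ≈ 4750 × 1.14286 ≈ 5428.59 mg.

5429 mg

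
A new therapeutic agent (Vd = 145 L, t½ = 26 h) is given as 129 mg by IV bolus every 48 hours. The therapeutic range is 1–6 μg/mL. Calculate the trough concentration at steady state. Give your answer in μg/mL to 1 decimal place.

Over one 48-h interval, 48/26 ≈ 1.8462 half-lives elapse, leaving f ≈ 0.2781 of each dose.
Single-dose peak C₀ = D/Vd = 129/145 ≈ 0.890 μg/mL.
Steady-state trough Cmin,ss = C₀·f/(1−f) ≈ 0.890 × 0.2781/0.7219 ≈ 0.343 μg/mL.
Trough 0.3 μg/mL vs MEC 1 μg/mL: subtherapeutic.

0.3 μg/mL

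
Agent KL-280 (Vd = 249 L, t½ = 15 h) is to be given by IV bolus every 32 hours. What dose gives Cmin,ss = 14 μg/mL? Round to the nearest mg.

11808 mg

τ/t½ = 32/15 ≈ 2.1333, so f = (1/2)^(32/15) ≈ 0.227931.
Cmin,ss = (D/Vd)·f/(1−f), so D = Cmin,ss·Vd·(1−f)/f.
D = 14 × 249 × (1−f)/f ≈ 14 × 249 × 3.38729 ≈ 11808.09 mg.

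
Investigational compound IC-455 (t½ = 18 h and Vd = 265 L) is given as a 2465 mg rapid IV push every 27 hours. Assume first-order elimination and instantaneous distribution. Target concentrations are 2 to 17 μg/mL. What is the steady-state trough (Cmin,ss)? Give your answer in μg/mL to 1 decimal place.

Over one 27-h interval, 27/18 ≈ 1.5 half-lives elapse, leaving f ≈ 0.3536 of each dose.
Accumulation ratio R = 1/(1 − f) ≈ 1/0.6464 ≈ 1.5470.
Each bolus raises the concentration by D/Vd = 2465/265 ≈ 9.302 μg/mL.
Cmax,ss = C₀/(1 − f) ≈ 9.302/0.6464 ≈ 14.390 μg/mL.
Steady-state trough Cmin,ss = Cmax,ss·f ≈ 14.390 × 0.3536 ≈ 5.088 μg/mL.
Trough 5.1 μg/mL vs MEC 2 μg/mL: adequate.

5.1 μg/mL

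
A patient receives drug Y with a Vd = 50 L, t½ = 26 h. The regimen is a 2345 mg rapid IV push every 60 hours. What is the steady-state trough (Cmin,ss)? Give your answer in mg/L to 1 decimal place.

τ/t½ = 60/26 ≈ 2.3077, so fraction remaining f = (1/2)^(60/26) ≈ 0.2020.
At steady state, accumulation factor R = 1/(1 − e^(−kτ)) ≈ 1.2531.
Single-dose peak C₀ = D/Vd = 2345/50 ≈ 46.900 mg/L.
Cmax,ss = C₀/(1 − f) ≈ 46.900/0.7980 ≈ 58.772 mg/L.
Steady-state trough Cmin,ss = Cmax,ss·f ≈ 58.772 × 0.2020 ≈ 11.872 mg/L.

11.9 mg/L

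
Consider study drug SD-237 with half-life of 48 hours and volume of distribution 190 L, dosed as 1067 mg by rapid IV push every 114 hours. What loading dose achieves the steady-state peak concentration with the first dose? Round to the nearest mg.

f = (1/2)^(114/48) ≈ 0.192776; accumulation ratio R = 1/(1−f) ≈ 1.23881.
Loading dose to hit Cmax,ss on first dose: D_load = D_maint·R ≈ 1067 × 1.23881 ≈ 1321.81 mg.

1322 mg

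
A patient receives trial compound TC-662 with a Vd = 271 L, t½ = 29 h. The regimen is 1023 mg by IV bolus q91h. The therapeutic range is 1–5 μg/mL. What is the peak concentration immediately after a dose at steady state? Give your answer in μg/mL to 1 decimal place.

k = ln2/t½ = ln2/29 ≈ 0.023902 h⁻¹; fraction remaining f = e^(−kτ) = e^(−0.023902×91) ≈ 0.1136.
Accumulation ratio R = 1/(1 − f) ≈ 1/0.8864 ≈ 1.1282.
Each bolus raises the concentration by D/Vd = 1023/271 ≈ 3.775 μg/mL.
Steady-state peak Cmax,ss = C₀·R ≈ 3.775 × 1.1282 ≈ 4.259 μg/mL.
Peak 4.3 μg/mL vs MTC 5 μg/mL: below toxic threshold.

4.3 μg/mL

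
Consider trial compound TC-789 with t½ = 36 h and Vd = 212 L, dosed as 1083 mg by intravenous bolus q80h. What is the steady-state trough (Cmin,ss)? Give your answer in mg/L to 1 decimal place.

τ/t½ = 80/36 ≈ 2.2222, so fraction remaining f = (1/2)^(80/36) ≈ 0.2143.
Accumulation ratio R = 1/(1 − f) ≈ 1/0.7857 ≈ 1.2728.
Single-dose peak C₀ = D/Vd = 1083/212 ≈ 5.108 mg/L.
Steady-state peak Cmax,ss = C₀·R ≈ 5.108 × 1.2728 ≈ 6.501 mg/L.
One interval later, Cmin,ss = Cmax,ss·e^(−kτ) ≈ 6.501 × 0.2143 ≈ 1.393 mg/L.

1.4 mg/L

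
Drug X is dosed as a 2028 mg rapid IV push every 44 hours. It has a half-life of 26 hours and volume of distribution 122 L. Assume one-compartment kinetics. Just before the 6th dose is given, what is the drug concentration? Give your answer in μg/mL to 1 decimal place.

f = (1/2)^(τ/t½) = (1/2)^(44/26) ≈ 0.3094.
C₀ = D/Vd = 2028/122 ≈ 16.623 μg/mL.
Before the 6th dose, 5 doses have been given. Superposition: Cmin = C₀·(f + f² + … + f^5).
≈ 16.623 × (0.3094 + 0.0957 + 0.0296 + 0.0092 + 0.0028) ≈ 16.623 × 0.4467 ≈ 7.425 μg/mL.

7.4 μg/mL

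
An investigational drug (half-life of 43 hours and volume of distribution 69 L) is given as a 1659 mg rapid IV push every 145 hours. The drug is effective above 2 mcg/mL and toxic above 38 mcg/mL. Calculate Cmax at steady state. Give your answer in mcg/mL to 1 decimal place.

26.6 mcg/mL

Over one 145-h interval, 145/43 ≈ 3.3721 half-lives elapse, leaving f ≈ 0.0966 of each dose.
Accumulation ratio R = 1/(1 − f) ≈ 1/0.9034 ≈ 1.1069.
Single-dose peak C₀ = D/Vd = 1659/69 ≈ 24.043 mcg/mL.
Steady-state peak Cmax,ss = C₀·R ≈ 24.043 × 1.1069 ≈ 26.613 mcg/mL.
Peak 26.6 mcg/mL vs MTC 38 mcg/mL: below toxic threshold.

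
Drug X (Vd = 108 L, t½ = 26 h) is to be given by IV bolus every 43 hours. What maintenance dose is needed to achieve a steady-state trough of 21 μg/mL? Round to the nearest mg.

4869 mg

τ/t½ = 43/26 ≈ 1.6538, so f = (1/2)^(43/26) ≈ 0.317792.
Cmin,ss = (D/Vd)·f/(1−f), so D = Cmin,ss·Vd·(1−f)/f.
D = 21 × 108 × (1−f)/f ≈ 21 × 108 × 2.14671 ≈ 4868.74 mg.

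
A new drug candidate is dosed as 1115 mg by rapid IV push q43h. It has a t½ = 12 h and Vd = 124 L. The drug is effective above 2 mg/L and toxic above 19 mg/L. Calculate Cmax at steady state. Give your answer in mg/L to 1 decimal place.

Over one 43-h interval, 43/12 ≈ 3.5833 half-lives elapse, leaving f ≈ 0.0834 of each dose.
At steady state, accumulation factor R = 1/(1 − e^(−kτ)) ≈ 1.0910.
Single-dose peak C₀ = D/Vd = 1115/124 ≈ 8.992 mg/L.
Steady-state peak Cmax,ss = C₀·R ≈ 8.992 × 1.0910 ≈ 9.810 mg/L.
Peak 9.8 mg/L vs MTC 19 mg/L: below toxic threshold.

9.8 mg/L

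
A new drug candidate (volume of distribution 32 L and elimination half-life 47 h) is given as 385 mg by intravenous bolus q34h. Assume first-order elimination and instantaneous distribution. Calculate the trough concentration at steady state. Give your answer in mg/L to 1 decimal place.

18.5 mg/L

τ/t½ = 34/47 ≈ 0.7234, so fraction remaining f = (1/2)^(34/47) ≈ 0.6057.
Single-dose peak C₀ = D/Vd = 385/32 ≈ 12.031 mg/L.
Steady-state trough Cmin,ss = C₀·f/(1−f) ≈ 12.031 × 0.6057/0.3943 ≈ 18.481 mg/L.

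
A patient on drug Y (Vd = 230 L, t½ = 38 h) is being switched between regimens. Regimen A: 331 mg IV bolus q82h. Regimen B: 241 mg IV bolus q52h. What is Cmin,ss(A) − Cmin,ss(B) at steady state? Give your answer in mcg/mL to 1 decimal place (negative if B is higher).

-0.2 mcg/mL

Regimen A: f = (1/2)^(82/38) ≈ 0.2241; Cmin,ss = (331/230)·f/(1−f) ≈ 0.416 mcg/mL.
Regimen B: f = (1/2)^(52/38) ≈ 0.3873; Cmin,ss = (241/230)·f/(1−f) ≈ 0.662 mcg/mL.
Difference ≈ 0.416 − 0.662 ≈ -0.246 mcg/mL.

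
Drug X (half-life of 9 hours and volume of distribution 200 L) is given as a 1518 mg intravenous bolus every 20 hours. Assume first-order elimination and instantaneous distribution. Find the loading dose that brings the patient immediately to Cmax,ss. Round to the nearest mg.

1932 mg

f = (1/2)^(20/9) ≈ 0.214311; accumulation ratio R = 1/(1−f) ≈ 1.27277.
Loading dose to hit Cmax,ss on first dose: D_load = D_maint·R ≈ 1518 × 1.27277 ≈ 1932.06 mg.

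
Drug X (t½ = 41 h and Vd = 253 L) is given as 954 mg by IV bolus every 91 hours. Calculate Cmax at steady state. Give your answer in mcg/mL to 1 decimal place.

4.8 mcg/mL

k = ln2/t½ = ln2/41 ≈ 0.016906 h⁻¹; fraction remaining f = e^(−kτ) = e^(−0.016906×91) ≈ 0.2147.
Accumulation ratio R = 1/(1 − f) ≈ 1/0.7853 ≈ 1.2734.
Single-dose peak C₀ = D/Vd = 954/253 ≈ 3.771 mcg/mL.
Steady-state peak Cmax,ss = C₀·R ≈ 3.771 × 1.2734 ≈ 4.802 mcg/mL.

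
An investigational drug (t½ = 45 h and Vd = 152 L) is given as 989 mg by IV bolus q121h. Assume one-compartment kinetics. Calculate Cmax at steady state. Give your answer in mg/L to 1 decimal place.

k = ln2/t½ = ln2/45 ≈ 0.015403 h⁻¹; fraction remaining f = e^(−kτ) = e^(−0.015403×121) ≈ 0.1551.
Accumulation ratio R = 1/(1 − f) ≈ 1/0.8449 ≈ 1.1836.
Single-dose peak C₀ = D/Vd = 989/152 ≈ 6.507 mg/L.
Steady-state peak Cmax,ss = C₀·R ≈ 6.507 × 1.1836 ≈ 7.702 mg/L.

7.7 mg/L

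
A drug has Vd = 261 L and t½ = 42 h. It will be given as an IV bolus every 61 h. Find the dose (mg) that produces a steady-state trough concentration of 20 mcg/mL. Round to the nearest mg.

9065 mg

τ/t½ = 61/42 ≈ 1.4524, so f = (1/2)^(61/42) ≈ 0.365418.
Cmin,ss = (D/Vd)·f/(1−f), so D = Cmin,ss·Vd·(1−f)/f.
D = 20 × 261 × (1−f)/f ≈ 20 × 261 × 1.73659 ≈ 9065.00 mg.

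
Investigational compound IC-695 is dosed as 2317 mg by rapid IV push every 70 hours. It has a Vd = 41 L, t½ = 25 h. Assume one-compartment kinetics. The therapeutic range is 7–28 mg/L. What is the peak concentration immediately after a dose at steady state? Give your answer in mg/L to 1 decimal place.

Over one 70-h interval, 70/25 ≈ 2.8 half-lives elapse, leaving f ≈ 0.1436 of each dose.
Accumulation ratio R = 1/(1 − f) ≈ 1/0.8564 ≈ 1.1677.
Each bolus raises the concentration by D/Vd = 2317/41 ≈ 56.512 mg/L.
Steady-state peak Cmax,ss = C₀·R ≈ 56.512 × 1.1677 ≈ 65.989 mg/L.
Peak 66.0 mg/L vs MTC 28 mg/L: exceeds toxic threshold.

66.0 mg/L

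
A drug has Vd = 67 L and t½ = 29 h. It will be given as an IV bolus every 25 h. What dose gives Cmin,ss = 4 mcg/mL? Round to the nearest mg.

τ/t½ = 25/29 ≈ 0.86207, so f = (1/2)^(25/29) ≈ 0.550163.
Cmin,ss = (D/Vd)·f/(1−f), so D = Cmin,ss·Vd·(1−f)/f.
D = 4 × 67 × (1−f)/f ≈ 4 × 67 × 0.81764 ≈ 219.13 mg.

219 mg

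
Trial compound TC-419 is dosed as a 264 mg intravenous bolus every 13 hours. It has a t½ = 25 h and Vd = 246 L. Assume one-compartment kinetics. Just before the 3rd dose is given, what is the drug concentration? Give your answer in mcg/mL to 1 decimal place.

1.3 mcg/mL

f = (1/2)^(τ/t½) = (1/2)^(13/25) ≈ 0.6974.
C₀ = D/Vd = 264/246 ≈ 1.073 mcg/mL.
Before the 3rd dose, 2 doses have been given. Superposition: Cmin = C₀·(f + f²).
≈ 1.073 × (0.6974 + 0.4864) ≈ 1.073 × 1.1838 ≈ 1.270 mcg/mL.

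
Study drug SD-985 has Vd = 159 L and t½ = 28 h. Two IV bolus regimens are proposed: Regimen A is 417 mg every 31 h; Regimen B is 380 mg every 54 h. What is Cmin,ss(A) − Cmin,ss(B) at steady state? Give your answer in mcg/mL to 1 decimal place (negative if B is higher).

1.4 mcg/mL

Regimen A: f = (1/2)^(31/28) ≈ 0.4642; Cmin,ss = (417/159)·f/(1−f) ≈ 2.272 mcg/mL.
Regimen B: f = (1/2)^(54/28) ≈ 0.2627; Cmin,ss = (380/159)·f/(1−f) ≈ 0.852 mcg/mL.
Difference ≈ 2.272 − 0.852 ≈ 1.420 mcg/mL.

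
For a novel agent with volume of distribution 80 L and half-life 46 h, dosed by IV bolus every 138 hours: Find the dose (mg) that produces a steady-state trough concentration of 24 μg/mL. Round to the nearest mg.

τ/t½ = 138/46 ≈ 3, so f = (1/2)^(138/46) ≈ 0.125000.
Cmin,ss = (D/Vd)·f/(1−f), so D = Cmin,ss·Vd·(1−f)/f.
D = 24 × 80 × (1−f)/f ≈ 24 × 80 × 7.00000 ≈ 13440.00 mg.

13440 mg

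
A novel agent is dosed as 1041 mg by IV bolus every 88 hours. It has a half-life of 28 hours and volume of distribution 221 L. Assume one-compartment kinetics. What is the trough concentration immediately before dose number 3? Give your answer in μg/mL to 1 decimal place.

f = (1/2)^(τ/t½) = (1/2)^(88/28) ≈ 0.1132.
C₀ = D/Vd = 1041/221 ≈ 4.710 μg/mL.
Before the 3rd dose, 2 doses have been given. Superposition: Cmin = C₀·(f + f²).
≈ 4.710 × (0.1132 + 0.0128) ≈ 4.710 × 0.1260 ≈ 0.593 μg/mL.

0.6 μg/mL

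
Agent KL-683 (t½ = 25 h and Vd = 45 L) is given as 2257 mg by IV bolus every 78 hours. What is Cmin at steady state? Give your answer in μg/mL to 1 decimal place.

Over one 78-h interval, 78/25 ≈ 3.12 half-lives elapse, leaving f ≈ 0.1150 of each dose.
At steady state, accumulation factor R = 1/(1 − e^(−kτ)) ≈ 1.1299.
Single-dose peak C₀ = D/Vd = 2257/45 ≈ 50.156 μg/mL.
Cmax,ss = C₀/(1 − f) ≈ 50.156/0.8850 ≈ 56.673 μg/mL.
One interval later, Cmin,ss = Cmax,ss·e^(−kτ) ≈ 56.673 × 0.1150 ≈ 6.517 μg/mL.

6.5 μg/mL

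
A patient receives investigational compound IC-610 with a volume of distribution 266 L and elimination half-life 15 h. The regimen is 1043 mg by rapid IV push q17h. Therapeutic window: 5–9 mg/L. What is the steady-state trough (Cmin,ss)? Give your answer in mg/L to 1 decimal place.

3.3 mg/L

τ/t½ = 17/15 ≈ 1.1333, so fraction remaining f = (1/2)^(17/15) ≈ 0.4559.
Each bolus raises the concentration by D/Vd = 1043/266 ≈ 3.921 mg/L.
Steady-state trough Cmin,ss = C₀·f/(1−f) ≈ 3.921 × 0.4559/0.5441 ≈ 3.285 mg/L.
Trough 3.3 mg/L vs MEC 5 mg/L: subtherapeutic.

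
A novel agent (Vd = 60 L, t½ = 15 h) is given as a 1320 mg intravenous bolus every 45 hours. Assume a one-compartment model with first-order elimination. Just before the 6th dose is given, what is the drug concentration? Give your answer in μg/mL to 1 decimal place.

3.1 μg/mL

f = (1/2)^(τ/t½) = (1/2)^(45/15) ≈ 0.1250.
C₀ = D/Vd = 1320/60 ≈ 22.000 μg/mL.
Before the 6th dose, 5 doses have been given. Superposition: Cmin = C₀·(f + f² + … + f^5).
≈ 22.000 × (0.1250 + 0.0156 + 0.0020 + 0.0002 + 0.0000) ≈ 22.000 × 0.1428 ≈ 3.142 μg/mL.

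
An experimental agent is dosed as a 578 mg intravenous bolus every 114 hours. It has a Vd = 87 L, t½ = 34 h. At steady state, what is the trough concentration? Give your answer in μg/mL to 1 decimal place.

Over one 114-h interval, 114/34 ≈ 3.3529 half-lives elapse, leaving f ≈ 0.0979 of each dose.
Accumulation ratio R = 1/(1 − f) ≈ 1/0.9021 ≈ 1.1085.
Single-dose peak C₀ = D/Vd = 578/87 ≈ 6.644 μg/mL.
Steady-state peak Cmax,ss = C₀·R ≈ 6.644 × 1.1085 ≈ 7.365 μg/mL.
One interval later, Cmin,ss = Cmax,ss·e^(−kτ) ≈ 7.365 × 0.0979 ≈ 0.721 μg/mL.

0.7 μg/mL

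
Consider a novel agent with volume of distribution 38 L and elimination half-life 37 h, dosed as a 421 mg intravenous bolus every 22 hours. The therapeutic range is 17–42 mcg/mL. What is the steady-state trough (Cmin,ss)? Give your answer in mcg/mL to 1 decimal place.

21.7 mcg/mL

Over one 22-h interval, 22/37 ≈ 0.59459 half-lives elapse, leaving f ≈ 0.6622 of each dose.
Each bolus raises the concentration by D/Vd = 421/38 ≈ 11.079 mcg/mL.
Steady-state trough Cmin,ss = C₀·f/(1−f) ≈ 11.079 × 0.6622/0.3378 ≈ 21.719 mcg/mL.
Trough 21.7 mcg/mL vs MEC 17 mcg/mL: adequate.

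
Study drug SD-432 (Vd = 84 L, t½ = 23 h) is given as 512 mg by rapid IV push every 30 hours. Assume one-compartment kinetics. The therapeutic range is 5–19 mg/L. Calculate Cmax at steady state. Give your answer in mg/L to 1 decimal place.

10.2 mg/L

Over one 30-h interval, 30/23 ≈ 1.3043 half-lives elapse, leaving f ≈ 0.4049 of each dose.
Accumulation ratio R = 1/(1 − f) ≈ 1/0.5951 ≈ 1.6804.
Each bolus raises the concentration by D/Vd = 512/84 ≈ 6.095 mg/L.
Steady-state peak Cmax,ss = C₀·R ≈ 6.095 × 1.6804 ≈ 10.242 mg/L.
Peak 10.2 mg/L vs MTC 19 mg/L: below toxic threshold.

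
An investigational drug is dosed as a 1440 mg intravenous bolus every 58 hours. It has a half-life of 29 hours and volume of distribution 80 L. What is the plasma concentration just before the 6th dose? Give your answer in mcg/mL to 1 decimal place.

f = (1/2)^(τ/t½) = (1/2)^(58/29) ≈ 0.2500.
C₀ = D/Vd = 1440/80 ≈ 18.000 mcg/mL.
Before the 6th dose, 5 doses have been given. Superposition: Cmin = C₀·(f + f² + … + f^5).
≈ 18.000 × (0.2500 + 0.0625 + 0.0156 + 0.0039 + 0.0010) ≈ 18.000 × 0.3330 ≈ 5.994 mcg/mL.

6.0 mcg/mL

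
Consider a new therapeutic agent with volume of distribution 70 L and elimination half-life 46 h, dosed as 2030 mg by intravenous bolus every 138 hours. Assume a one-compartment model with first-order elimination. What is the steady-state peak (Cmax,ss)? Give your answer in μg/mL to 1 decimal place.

τ = 138 h = 3 half-lives, so f = (1/2)^3 = 0.125.
Accumulation ratio R = 1/(1 − f) = 1/0.875 = 8/7.
Single-dose peak C₀ = D/Vd = 2030/70 = 29 μg/mL.
Steady-state peak Cmax,ss = C₀·R = 29 × 8/7 ≈ 33.143 μg/mL.

33.1 μg/mL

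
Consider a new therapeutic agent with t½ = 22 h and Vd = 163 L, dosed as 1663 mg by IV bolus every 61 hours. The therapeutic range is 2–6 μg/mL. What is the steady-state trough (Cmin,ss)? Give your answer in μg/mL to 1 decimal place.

Over one 61-h interval, 61/22 ≈ 2.7727 half-lives elapse, leaving f ≈ 0.1463 of each dose.
At steady state, accumulation factor R = 1/(1 − e^(−kτ)) ≈ 1.1714.
Each bolus raises the concentration by D/Vd = 1663/163 ≈ 10.202 μg/mL.
Steady-state peak Cmax,ss = C₀·R ≈ 10.202 × 1.1714 ≈ 11.951 μg/mL.
Steady-state trough Cmin,ss = Cmax,ss·f ≈ 11.951 × 0.1463 ≈ 1.748 μg/mL.
Trough 1.7 μg/mL vs MEC 2 μg/mL: subtherapeutic.

1.7 μg/mL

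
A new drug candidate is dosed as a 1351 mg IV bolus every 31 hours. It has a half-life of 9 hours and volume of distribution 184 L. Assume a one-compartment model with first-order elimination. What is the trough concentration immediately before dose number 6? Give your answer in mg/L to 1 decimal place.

f = (1/2)^(τ/t½) = (1/2)^(31/9) ≈ 0.0919.
C₀ = D/Vd = 1351/184 ≈ 7.342 mg/L.
Before the 6th dose, 5 doses have been given. Superposition: Cmin = C₀·(f + f² + … + f^5).
≈ 7.342 × (0.0919 + 0.0084 + 0.0008 + 0.0001 + 0.0000) ≈ 7.342 × 0.1012 ≈ 0.743 mg/L.

0.7 mg/L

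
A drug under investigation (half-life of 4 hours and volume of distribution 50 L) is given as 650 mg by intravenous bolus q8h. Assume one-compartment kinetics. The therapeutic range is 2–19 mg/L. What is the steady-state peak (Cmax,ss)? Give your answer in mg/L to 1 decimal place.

The dosing interval is 2 half-lives, so f = 2^(−2) = 0.25.
At steady state, R = 1/(1 − 0.25) = 4/3.
Single-dose peak C₀ = D/Vd = 650/50 = 13 mg/L.
Steady-state peak Cmax,ss = C₀·R = 13 × 4/3 ≈ 17.333 mg/L.
Peak 17.3 mg/L vs MTC 19 mg/L: below toxic threshold.

17.3 mg/L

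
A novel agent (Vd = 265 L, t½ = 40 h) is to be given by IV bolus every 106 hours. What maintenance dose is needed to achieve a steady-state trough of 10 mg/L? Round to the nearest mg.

τ/t½ = 106/40 ≈ 2.65, so f = (1/2)^(106/40) ≈ 0.159320.
Cmin,ss = (D/Vd)·f/(1−f), so D = Cmin,ss·Vd·(1−f)/f.
D = 10 × 265 × (1−f)/f ≈ 10 × 265 × 5.27668 ≈ 13983.20 mg.

13983 mg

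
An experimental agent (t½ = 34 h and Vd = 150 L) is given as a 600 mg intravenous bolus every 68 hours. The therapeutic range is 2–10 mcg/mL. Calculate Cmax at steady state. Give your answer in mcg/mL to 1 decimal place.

5.3 mcg/mL

τ = 68 h = 2 half-lives, so f = (1/2)^2 = 0.25.
At steady state, R = 1/(1 − 0.25) = 4/3.
Single-dose peak C₀ = D/Vd = 600/150 = 4 mcg/mL.
Steady-state peak Cmax,ss = C₀·R = 4 × 4/3 ≈ 5.333 mcg/mL.
Peak 5.3 mcg/mL vs MTC 10 mcg/mL: below toxic threshold.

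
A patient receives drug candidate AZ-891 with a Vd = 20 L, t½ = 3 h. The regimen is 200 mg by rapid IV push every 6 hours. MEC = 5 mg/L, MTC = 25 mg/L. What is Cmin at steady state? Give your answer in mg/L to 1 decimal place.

3.3 mg/L

The dosing interval is 2 half-lives, so f = 2^(−2) = 0.25.
At steady state, R = 1/(1 − 0.25) = 4/3.
Single-dose peak C₀ = D/Vd = 200/20 = 10 mg/L.
Steady-state peak Cmax,ss = C₀·R = 10 × 4/3 ≈ 13.333 mg/L.
Steady-state trough Cmin,ss = Cmax,ss·f ≈ 13.333 × 0.25 ≈ 3.333 mg/L.
Trough 3.3 mg/L vs MEC 5 mg/L: subtherapeutic.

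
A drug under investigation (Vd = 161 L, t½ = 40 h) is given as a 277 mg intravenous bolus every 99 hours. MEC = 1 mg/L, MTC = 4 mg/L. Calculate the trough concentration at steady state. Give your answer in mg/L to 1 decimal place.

Over one 99-h interval, 99/40 ≈ 2.475 half-lives elapse, leaving f ≈ 0.1799 of each dose.
At steady state, accumulation factor R = 1/(1 − e^(−kτ)) ≈ 1.2194.
Single-dose peak C₀ = D/Vd = 277/161 ≈ 1.720 mg/L.
Cmax,ss = C₀/(1 − f) ≈ 1.720/0.8201 ≈ 2.097 mg/L.
Steady-state trough Cmin,ss = Cmax,ss·f ≈ 2.097 × 0.1799 ≈ 0.377 mg/L.
Trough 0.4 mg/L vs MEC 1 mg/L: subtherapeutic.

0.4 mg/L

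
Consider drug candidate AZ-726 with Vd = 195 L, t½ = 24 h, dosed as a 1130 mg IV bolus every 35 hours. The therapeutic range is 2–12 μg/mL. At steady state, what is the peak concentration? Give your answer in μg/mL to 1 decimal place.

9.1 μg/mL

k = ln2/t½ = ln2/24 ≈ 0.028881 h⁻¹; fraction remaining f = e^(−kτ) = e^(−0.028881×35) ≈ 0.3639.
At steady state, accumulation factor R = 1/(1 − e^(−kτ)) ≈ 1.5721.
Single-dose peak C₀ = D/Vd = 1130/195 ≈ 5.795 μg/mL.
Cmax,ss = C₀/(1 − f) ≈ 5.795/0.6361 ≈ 9.110 μg/mL.
Peak 9.1 μg/mL vs MTC 12 μg/mL: below toxic threshold.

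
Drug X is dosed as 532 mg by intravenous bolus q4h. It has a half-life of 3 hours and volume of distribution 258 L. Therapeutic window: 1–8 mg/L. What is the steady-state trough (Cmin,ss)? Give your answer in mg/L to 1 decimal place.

1.4 mg/L

Over one 4-h interval, 4/3 ≈ 1.3333 half-lives elapse, leaving f ≈ 0.3969 of each dose.
Single-dose peak C₀ = D/Vd = 532/258 ≈ 2.062 mg/L.
Steady-state trough Cmin,ss = C₀·f/(1−f) ≈ 2.062 × 0.3969/0.6031 ≈ 1.357 mg/L.
Trough 1.4 mg/L vs MEC 1 mg/L: adequate.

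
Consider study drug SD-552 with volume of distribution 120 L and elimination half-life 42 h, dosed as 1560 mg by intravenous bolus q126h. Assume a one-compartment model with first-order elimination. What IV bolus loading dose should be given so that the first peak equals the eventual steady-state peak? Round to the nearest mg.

f = (1/2)^(126/42) ≈ 0.125000; accumulation ratio R = 1/(1−f) ≈ 1.14286.
Loading dose to hit Cmax,ss on first dose: D_load = D_maint·R ≈ 1560 × 1.14286 ≈ 1782.86 mg.

1783 mg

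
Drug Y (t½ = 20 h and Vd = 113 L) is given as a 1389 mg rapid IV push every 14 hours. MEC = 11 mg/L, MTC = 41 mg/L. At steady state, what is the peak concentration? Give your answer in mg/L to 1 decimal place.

k = ln2/t½ = ln2/20 ≈ 0.034657 h⁻¹; fraction remaining f = e^(−kτ) = e^(−0.034657×14) ≈ 0.6156.
Accumulation ratio R = 1/(1 − f) ≈ 1/0.3844 ≈ 2.6015.
Each bolus raises the concentration by D/Vd = 1389/113 ≈ 12.292 mg/L.
Steady-state peak Cmax,ss = C₀·R ≈ 12.292 × 2.6015 ≈ 31.978 mg/L.
Peak 32.0 mg/L vs MTC 41 mg/L: below toxic threshold.

32.0 mg/L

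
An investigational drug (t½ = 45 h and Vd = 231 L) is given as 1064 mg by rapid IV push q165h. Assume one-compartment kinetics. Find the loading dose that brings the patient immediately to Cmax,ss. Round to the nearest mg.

1155 mg

f = (1/2)^(165/45) ≈ 0.078745; accumulation ratio R = 1/(1−f) ≈ 1.08548.
Loading dose to hit Cmax,ss on first dose: D_load = D_maint·R ≈ 1064 × 1.08548 ≈ 1154.95 mg.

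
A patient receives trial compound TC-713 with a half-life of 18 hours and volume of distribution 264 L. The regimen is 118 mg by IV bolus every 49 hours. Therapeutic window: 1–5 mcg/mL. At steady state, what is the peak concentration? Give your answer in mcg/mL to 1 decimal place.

0.5 mcg/mL

k = ln2/t½ = ln2/18 ≈ 0.038508 h⁻¹; fraction remaining f = e^(−kτ) = e^(−0.038508×49) ≈ 0.1515.
At steady state, accumulation factor R = 1/(1 − e^(−kτ)) ≈ 1.1786.
Each bolus raises the concentration by D/Vd = 118/264 ≈ 0.447 mcg/mL.
Steady-state peak Cmax,ss = C₀·R ≈ 0.447 × 1.1786 ≈ 0.527 mcg/mL.
Peak 0.5 mcg/mL vs MTC 5 mcg/mL: below toxic threshold.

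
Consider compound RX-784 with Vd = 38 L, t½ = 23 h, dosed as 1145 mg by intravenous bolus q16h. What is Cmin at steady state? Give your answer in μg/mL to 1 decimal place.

48.6 μg/mL

τ/t½ = 16/23 ≈ 0.69565, so fraction remaining f = (1/2)^(16/23) ≈ 0.6174.
Accumulation ratio R = 1/(1 − f) ≈ 1/0.3826 ≈ 2.6137.
Each bolus raises the concentration by D/Vd = 1145/38 ≈ 30.132 μg/mL.
Cmax,ss = C₀/(1 − f) ≈ 30.132/0.3826 ≈ 78.756 μg/mL.
Steady-state trough Cmin,ss = Cmax,ss·f ≈ 78.756 × 0.6174 ≈ 48.624 μg/mL.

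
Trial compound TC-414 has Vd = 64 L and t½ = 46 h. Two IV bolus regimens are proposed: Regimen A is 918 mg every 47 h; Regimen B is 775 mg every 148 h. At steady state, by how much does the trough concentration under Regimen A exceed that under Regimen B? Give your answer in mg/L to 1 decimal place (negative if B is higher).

12.5 mg/L

Regimen A: f = (1/2)^(47/46) ≈ 0.4925; Cmin,ss = (918/64)·f/(1−f) ≈ 13.920 mg/L.
Regimen B: f = (1/2)^(148/46) ≈ 0.1075; Cmin,ss = (775/64)·f/(1−f) ≈ 1.459 mg/L.
Difference ≈ 13.920 − 1.459 ≈ 12.461 mg/L.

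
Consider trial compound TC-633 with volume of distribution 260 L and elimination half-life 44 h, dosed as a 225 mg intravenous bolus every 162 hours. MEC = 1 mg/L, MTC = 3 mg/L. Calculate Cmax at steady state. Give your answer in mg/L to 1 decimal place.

0.9 mg/L

τ/t½ = 162/44 ≈ 3.6818, so fraction remaining f = (1/2)^(162/44) ≈ 0.0779.
Accumulation ratio R = 1/(1 − f) ≈ 1/0.9221 ≈ 1.0845.
Single-dose peak C₀ = D/Vd = 225/260 ≈ 0.865 mg/L.
Steady-state peak Cmax,ss = C₀·R ≈ 0.865 × 1.0845 ≈ 0.938 mg/L.
Peak 0.9 mg/L vs MTC 3 mg/L: below toxic threshold.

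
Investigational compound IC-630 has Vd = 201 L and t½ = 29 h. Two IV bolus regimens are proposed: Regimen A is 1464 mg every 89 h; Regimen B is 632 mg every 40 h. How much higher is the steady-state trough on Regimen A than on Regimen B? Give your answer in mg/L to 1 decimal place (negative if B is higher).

Regimen A: f = (1/2)^(89/29) ≈ 0.1192; Cmin,ss = (1464/201)·f/(1−f) ≈ 0.986 mg/L.
Regimen B: f = (1/2)^(40/29) ≈ 0.3844; Cmin,ss = (632/201)·f/(1−f) ≈ 1.963 mg/L.
Difference ≈ 0.986 − 1.963 ≈ -0.977 mg/L.

-1.0 mg/L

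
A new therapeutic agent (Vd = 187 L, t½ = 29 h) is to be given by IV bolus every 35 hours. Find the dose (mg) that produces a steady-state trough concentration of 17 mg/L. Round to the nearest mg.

4159 mg

τ/t½ = 35/29 ≈ 1.2069, so f = (1/2)^(35/29) ≈ 0.433199.
Cmin,ss = (D/Vd)·f/(1−f), so D = Cmin,ss·Vd·(1−f)/f.
D = 17 × 187 × (1−f)/f ≈ 17 × 187 × 1.30841 ≈ 4159.44 mg.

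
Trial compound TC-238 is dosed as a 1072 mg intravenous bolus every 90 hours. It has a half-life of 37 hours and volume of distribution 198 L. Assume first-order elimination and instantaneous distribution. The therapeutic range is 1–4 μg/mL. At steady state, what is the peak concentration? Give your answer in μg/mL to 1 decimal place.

6.6 μg/mL

Over one 90-h interval, 90/37 ≈ 2.4324 half-lives elapse, leaving f ≈ 0.1853 of each dose.
At steady state, accumulation factor R = 1/(1 − e^(−kτ)) ≈ 1.2274.
Single-dose peak C₀ = D/Vd = 1072/198 ≈ 5.414 μg/mL.
Cmax,ss = C₀/(1 − f) ≈ 5.414/0.8147 ≈ 6.645 μg/mL.
Peak 6.6 μg/mL vs MTC 4 μg/mL: exceeds toxic threshold.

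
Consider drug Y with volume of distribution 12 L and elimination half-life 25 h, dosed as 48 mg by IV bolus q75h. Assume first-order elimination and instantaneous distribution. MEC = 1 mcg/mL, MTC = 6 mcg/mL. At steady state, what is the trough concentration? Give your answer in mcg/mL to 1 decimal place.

τ = 75 h = 3 half-lives, so f = (1/2)^3 = 0.125.
At steady state, R = 1/(1 − 0.125) = 8/7.
Single-dose peak C₀ = D/Vd = 48/12 = 4 mcg/mL.
Steady-state peak Cmax,ss = C₀·R = 4 × 8/7 ≈ 4.571 mcg/mL.
Steady-state trough Cmin,ss = Cmax,ss·f ≈ 4.571 × 0.125 ≈ 0.571 mcg/mL.
Trough 0.6 mcg/mL vs MEC 1 mcg/mL: subtherapeutic.

0.6 mcg/mL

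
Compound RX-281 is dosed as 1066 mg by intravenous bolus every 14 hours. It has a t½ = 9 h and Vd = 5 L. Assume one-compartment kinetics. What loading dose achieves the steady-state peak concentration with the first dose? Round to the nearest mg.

1616 mg

f = (1/2)^(14/9) ≈ 0.340198; accumulation ratio R = 1/(1−f) ≈ 1.51561.
Loading dose to hit Cmax,ss on first dose: D_load = D_maint·R ≈ 1066 × 1.51561 ≈ 1615.64 mg.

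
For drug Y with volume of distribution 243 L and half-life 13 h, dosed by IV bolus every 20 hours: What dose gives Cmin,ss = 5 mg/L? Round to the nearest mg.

2314 mg

τ/t½ = 20/13 ≈ 1.5385, so f = (1/2)^(20/13) ≈ 0.344252.
Cmin,ss = (D/Vd)·f/(1−f), so D = Cmin,ss·Vd·(1−f)/f.
D = 5 × 243 × (1−f)/f ≈ 5 × 243 × 1.90485 ≈ 2314.39 mg.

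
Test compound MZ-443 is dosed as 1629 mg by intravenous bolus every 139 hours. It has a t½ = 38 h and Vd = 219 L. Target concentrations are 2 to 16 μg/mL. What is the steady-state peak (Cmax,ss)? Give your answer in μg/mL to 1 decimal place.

Over one 139-h interval, 139/38 ≈ 3.6579 half-lives elapse, leaving f ≈ 0.0792 of each dose.
At steady state, accumulation factor R = 1/(1 − e^(−kτ)) ≈ 1.0860.
Each bolus raises the concentration by D/Vd = 1629/219 ≈ 7.438 μg/mL.
Cmax,ss = C₀/(1 − f) ≈ 7.438/0.9208 ≈ 8.078 μg/mL.
Peak 8.1 μg/mL vs MTC 16 μg/mL: below toxic threshold.

8.1 μg/mL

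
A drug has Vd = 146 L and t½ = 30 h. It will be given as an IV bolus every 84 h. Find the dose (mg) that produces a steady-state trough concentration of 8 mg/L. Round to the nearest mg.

6966 mg

τ/t½ = 84/30 ≈ 2.8, so f = (1/2)^(84/30) ≈ 0.143587.
Cmin,ss = (D/Vd)·f/(1−f), so D = Cmin,ss·Vd·(1−f)/f.
D = 8 × 146 × (1−f)/f ≈ 8 × 146 × 5.96442 ≈ 6966.44 mg.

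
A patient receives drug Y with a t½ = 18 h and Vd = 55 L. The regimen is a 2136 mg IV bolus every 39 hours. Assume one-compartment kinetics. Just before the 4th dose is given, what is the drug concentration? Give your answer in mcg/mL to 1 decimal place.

11.0 mcg/mL

f = (1/2)^(τ/t½) = (1/2)^(39/18) ≈ 0.2227.
C₀ = D/Vd = 2136/55 ≈ 38.836 mcg/mL.
Before the 4th dose, 3 doses have been given. Superposition: Cmin = C₀·(f + f² + … + f^3).
≈ 38.836 × (0.2227 + 0.0496 + 0.0110) ≈ 38.836 × 0.2833 ≈ 11.002 mcg/mL.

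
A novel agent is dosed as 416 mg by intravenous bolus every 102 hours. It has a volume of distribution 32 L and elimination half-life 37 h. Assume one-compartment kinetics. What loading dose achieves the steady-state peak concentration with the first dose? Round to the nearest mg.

f = (1/2)^(102/37) ≈ 0.147956; accumulation ratio R = 1/(1−f) ≈ 1.17365.
Loading dose to hit Cmax,ss on first dose: D_load = D_maint·R ≈ 416 × 1.17365 ≈ 488.24 mg.

488 mg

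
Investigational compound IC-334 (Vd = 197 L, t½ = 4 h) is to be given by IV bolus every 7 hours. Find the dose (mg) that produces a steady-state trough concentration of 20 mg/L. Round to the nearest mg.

9313 mg

τ/t½ = 7/4 ≈ 1.75, so f = (1/2)^(7/4) ≈ 0.297302.
Cmin,ss = (D/Vd)·f/(1−f), so D = Cmin,ss·Vd·(1−f)/f.
D = 20 × 197 × (1−f)/f ≈ 20 × 197 × 2.36358 ≈ 9312.51 mg.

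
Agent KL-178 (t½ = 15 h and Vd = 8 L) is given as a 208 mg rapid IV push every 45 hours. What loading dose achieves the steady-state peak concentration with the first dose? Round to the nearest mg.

238 mg

f = (1/2)^(45/15) ≈ 0.125000; accumulation ratio R = 1/(1−f) ≈ 1.14286.
Loading dose to hit Cmax,ss on first dose: D_load = D_maint·R ≈ 208 × 1.14286 ≈ 237.71 mg.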